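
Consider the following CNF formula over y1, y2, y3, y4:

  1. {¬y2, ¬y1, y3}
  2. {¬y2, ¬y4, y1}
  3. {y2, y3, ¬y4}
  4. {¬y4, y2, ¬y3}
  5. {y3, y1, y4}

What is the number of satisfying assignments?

Satisfying assignments:
  y1=0 y2=0 y3=1 y4=0
  y1=0 y2=1 y3=1 y4=0
  y1=1 y2=0 y3=0 y4=0
  y1=1 y2=0 y3=1 y4=0
  y1=1 y2=1 y3=1 y4=0
  y1=1 y2=1 y3=1 y4=1
That's 6 in total.

6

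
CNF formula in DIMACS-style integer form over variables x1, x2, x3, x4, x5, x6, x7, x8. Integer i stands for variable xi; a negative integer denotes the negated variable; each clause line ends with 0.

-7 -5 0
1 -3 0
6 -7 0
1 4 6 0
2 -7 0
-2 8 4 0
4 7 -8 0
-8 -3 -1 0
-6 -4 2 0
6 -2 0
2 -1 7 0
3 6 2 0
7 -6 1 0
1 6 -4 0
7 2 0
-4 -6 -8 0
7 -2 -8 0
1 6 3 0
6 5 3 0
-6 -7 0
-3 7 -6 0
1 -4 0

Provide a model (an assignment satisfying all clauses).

x1=1, x2=1, x3=0, x4=1, x5=1, x6=1, x7=0, x8=0

Check each clause:
  1. (!x7 || !x5) — !x7 is true.
  2. (!x3 || x1) — x1 is true.
  3. (!x7 || x6) — !x7 is true.
  4. (x6 || x1 || x4) — x1 is true.
  5. (x2 || !x7) — !x7 is true.
  6. (x8 || x4 || !x2) — x4 is true.
  7. (x4 || !x8 || x7) — !x8 is true.
  8. (!x1 || !x3 || !x8) — !x8 is true.
  9. (!x6 || x2 || !x4) — x2 is true.
  10. (!x2 || x6) — x6 is true.
  11. (x2 || x7 || !x1) — x2 is true.
  12. (x2 || x6 || x3) — x2 is true.
  13. (!x6 || x7 || x1) — x1 is true.
  14. (x1 || x6 || !x4) — x1 is true.
  15. (x2 || x7) — x2 is true.
  16. (!x8 || !x6 || !x4) — !x8 is true.
  17. (!x8 || !x2 || x7) — !x8 is true.
  18. (x3 || x1 || x6) — x1 is true.
  19. (x6 || x3 || x5) — x5 is true.
  20. (!x6 || !x7) — !x7 is true.
  21. (x7 || !x3 || !x6) — !x3 is true.
  22. (!x4 || x1) — x1 is true.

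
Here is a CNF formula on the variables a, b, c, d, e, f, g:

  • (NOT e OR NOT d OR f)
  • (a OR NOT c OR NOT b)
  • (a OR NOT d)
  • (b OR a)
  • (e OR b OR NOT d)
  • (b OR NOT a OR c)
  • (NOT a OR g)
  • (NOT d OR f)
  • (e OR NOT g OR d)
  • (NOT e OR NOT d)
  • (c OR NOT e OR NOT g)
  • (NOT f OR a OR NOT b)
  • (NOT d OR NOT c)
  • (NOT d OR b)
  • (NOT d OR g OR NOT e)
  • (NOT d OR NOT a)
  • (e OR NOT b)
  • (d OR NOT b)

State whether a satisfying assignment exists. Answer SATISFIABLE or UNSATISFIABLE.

Try a = True.
  then g is forced to True.
  then d is forced to False.
  then e is forced to True.
  then c is forced to True.
  then b is forced to False.
f is now unconstrained; take f = True.
So a=T, b=F, c=T, d=F, e=T, f=T, g=T is a satisfying assignment.

SATISFIABLE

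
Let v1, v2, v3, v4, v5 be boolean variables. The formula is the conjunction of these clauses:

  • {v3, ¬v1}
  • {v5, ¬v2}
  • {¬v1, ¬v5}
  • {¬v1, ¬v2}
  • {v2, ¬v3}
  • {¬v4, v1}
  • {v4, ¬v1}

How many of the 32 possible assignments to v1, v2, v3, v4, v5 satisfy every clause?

4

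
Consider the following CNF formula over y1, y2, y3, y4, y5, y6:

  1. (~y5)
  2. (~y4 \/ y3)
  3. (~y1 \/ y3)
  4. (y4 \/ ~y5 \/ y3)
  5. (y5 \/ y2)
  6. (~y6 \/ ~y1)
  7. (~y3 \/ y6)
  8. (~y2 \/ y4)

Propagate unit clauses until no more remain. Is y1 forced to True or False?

False

(~y5) is a unit clause: y5 = False.
From (y5 \/ y2) and y5 = False: y2 = True.
(~y2 \/ y4): since y2 = True, the clause reduces to (y4). y4 = True.
From (y3 \/ ~y4) and y4 = True: y3 = True.
From (y6 \/ ~y3) and y3 = True: y6 = True.
From (~y1 \/ ~y6) and y6 = True: y1 = False.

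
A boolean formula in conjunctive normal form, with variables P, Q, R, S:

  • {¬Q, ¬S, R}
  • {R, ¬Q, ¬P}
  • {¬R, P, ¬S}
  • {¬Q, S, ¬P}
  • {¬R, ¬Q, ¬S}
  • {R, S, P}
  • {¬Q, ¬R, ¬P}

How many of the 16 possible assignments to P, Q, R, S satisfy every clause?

Satisfying assignments:
  P=0 Q=0 R=0 S=1
  P=0 Q=0 R=1 S=0
  P=0 Q=1 R=1 S=0
  P=1 Q=0 R=0 S=0
  P=1 Q=0 R=0 S=1
  P=1 Q=0 R=1 S=0
  P=1 Q=0 R=1 S=1
That's 7 in total.

7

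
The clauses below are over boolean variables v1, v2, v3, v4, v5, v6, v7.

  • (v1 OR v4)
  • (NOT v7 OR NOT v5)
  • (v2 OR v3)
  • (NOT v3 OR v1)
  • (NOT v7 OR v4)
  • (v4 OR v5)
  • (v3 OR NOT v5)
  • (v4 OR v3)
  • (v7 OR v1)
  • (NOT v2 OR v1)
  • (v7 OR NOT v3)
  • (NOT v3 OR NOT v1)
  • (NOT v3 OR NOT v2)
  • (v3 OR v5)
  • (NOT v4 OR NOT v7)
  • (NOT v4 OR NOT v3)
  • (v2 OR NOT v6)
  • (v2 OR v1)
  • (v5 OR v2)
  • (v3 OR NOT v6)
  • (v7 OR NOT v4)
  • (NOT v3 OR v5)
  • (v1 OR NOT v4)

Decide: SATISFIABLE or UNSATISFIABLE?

UNSATISFIABLE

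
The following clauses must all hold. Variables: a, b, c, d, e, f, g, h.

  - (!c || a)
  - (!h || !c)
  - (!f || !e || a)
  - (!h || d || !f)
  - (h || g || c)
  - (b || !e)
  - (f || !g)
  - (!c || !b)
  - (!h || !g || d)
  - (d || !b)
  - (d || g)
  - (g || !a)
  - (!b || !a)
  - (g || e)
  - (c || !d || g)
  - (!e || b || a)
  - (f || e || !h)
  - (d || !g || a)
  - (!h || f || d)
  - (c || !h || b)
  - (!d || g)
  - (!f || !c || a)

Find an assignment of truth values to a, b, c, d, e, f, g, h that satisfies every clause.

a = True, b = False, c = False, d = True, e = False, f = True, g = True, h = False

Check each clause:
  1. (a || !c) — a is true.
  2. (!c || !h) — !h is true.
  3. (a || !f || !e) — a is true.
  4. (!h || !f || d) — !h is true.
  5. (g || c || h) — g is true.
  6. (!e || b) — !e is true.
  7. (f || !g) — f is true.
  8. (!b || !c) — !c is true.
  9. (d || !h || !g) — !h is true.
  10. (!b || d) — d is true.
  11. (d || g) — d is true.
  12. (!a || g) — g is true.
  13. (!a || !b) — !b is true.
  14. (g || e) — g is true.
  15. (!d || c || g) — g is true.
  16. (!e || a || b) — a is true.
  17. (f || e || !h) — !h is true.
  18. (d || a || !g) — d is true.
  19. (d || !h || f) — !h is true.
  20. (b || c || !h) — !h is true.
  21. (g || !d) — g is true.
  22. (!c || a || !f) — a is true.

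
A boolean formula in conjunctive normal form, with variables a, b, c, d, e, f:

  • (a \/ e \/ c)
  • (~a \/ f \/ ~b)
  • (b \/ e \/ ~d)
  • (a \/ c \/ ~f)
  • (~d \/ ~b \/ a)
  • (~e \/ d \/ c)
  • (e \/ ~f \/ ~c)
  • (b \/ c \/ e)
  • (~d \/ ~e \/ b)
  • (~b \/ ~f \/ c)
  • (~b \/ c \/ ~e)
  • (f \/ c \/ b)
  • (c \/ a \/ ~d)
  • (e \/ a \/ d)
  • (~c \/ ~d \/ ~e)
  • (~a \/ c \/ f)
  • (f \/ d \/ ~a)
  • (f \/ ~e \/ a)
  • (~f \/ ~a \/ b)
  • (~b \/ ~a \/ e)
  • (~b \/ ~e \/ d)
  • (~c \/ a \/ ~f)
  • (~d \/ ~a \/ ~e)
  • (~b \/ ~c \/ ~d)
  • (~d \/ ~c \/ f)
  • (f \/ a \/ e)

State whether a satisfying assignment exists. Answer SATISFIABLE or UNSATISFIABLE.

UNSATISFIABLE

a = True:
  b = True:
    propagation gives f=True, c=True, e=True, d=False; an empty clause results — contradiction.
  b = False:
    propagation gives f=False, c=True, d=True; an empty clause results — contradiction.
a = False:
  c = True:
    propagation gives f=False, e=False; an empty clause results — contradiction.
  c = False:
    propagation gives e=True, f=False; an empty clause results — contradiction.
Every branch closes, so no satisfying assignment exists.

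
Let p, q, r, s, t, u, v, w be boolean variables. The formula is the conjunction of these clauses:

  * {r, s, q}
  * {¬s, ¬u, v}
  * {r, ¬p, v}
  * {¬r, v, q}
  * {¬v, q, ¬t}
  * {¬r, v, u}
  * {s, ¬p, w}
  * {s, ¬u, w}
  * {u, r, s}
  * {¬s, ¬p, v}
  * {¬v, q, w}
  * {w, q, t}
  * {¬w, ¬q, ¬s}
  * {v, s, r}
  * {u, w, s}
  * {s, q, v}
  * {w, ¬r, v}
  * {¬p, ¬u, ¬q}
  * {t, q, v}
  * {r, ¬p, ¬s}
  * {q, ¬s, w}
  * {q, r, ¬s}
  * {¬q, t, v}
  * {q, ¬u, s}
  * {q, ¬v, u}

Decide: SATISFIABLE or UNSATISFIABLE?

SATISFIABLE

Pure literal: p appears only negated; assign p = False.
Set q = True and propagate.
Try r = True.
For the remaining variables, s = False, t = True, u = False, v = True, w = True works.
So p=False, q=True, r=True, s=False, t=True, u=False, v=True, w=True is a satisfying assignment.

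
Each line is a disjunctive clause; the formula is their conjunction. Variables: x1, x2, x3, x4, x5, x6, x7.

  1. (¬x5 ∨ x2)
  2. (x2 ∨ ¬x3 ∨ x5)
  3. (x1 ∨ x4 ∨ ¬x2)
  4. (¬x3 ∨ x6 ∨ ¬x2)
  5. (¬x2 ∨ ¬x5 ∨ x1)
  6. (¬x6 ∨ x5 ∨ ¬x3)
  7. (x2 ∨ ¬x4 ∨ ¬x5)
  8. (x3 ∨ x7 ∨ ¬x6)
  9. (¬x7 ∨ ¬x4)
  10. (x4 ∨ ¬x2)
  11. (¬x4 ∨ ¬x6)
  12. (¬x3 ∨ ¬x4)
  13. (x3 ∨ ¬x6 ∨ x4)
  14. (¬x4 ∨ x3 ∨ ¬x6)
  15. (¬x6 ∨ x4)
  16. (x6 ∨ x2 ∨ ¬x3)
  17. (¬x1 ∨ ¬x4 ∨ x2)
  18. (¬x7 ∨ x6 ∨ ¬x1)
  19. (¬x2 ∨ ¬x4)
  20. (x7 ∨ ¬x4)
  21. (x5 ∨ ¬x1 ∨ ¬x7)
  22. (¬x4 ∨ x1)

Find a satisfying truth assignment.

x1=False  x2=False  x3=False  x4=False  x5=False  x6=False  x7=True

Check each clause:
  1. (¬x5 ∨ x2) — ¬x5 is true.
  2. (x5 ∨ x2 ∨ ¬x3) — ¬x3 is true.
  3. (x4 ∨ x1 ∨ ¬x2) — ¬x2 is true.
  4. (¬x2 ∨ x6 ∨ ¬x3) — ¬x3 is true.
  5. (x1 ∨ ¬x5 ∨ ¬x2) — ¬x5 is true.
  6. (¬x6 ∨ ¬x3 ∨ x5) — ¬x3 is true.
  7. (¬x4 ∨ x2 ∨ ¬x5) — ¬x5 is true.
  8. (x3 ∨ ¬x6 ∨ x7) — ¬x6 is true.
  9. (¬x7 ∨ ¬x4) — ¬x4 is true.
  10. (¬x2 ∨ x4) — ¬x2 is true.
  11. (¬x6 ∨ ¬x4) — ¬x6 is true.
  12. (¬x3 ∨ ¬x4) — ¬x4 is true.
  13. (x4 ∨ ¬x6 ∨ x3) — ¬x6 is true.
  14. (¬x6 ∨ ¬x4 ∨ x3) — ¬x6 is true.
  15. (¬x6 ∨ x4) — ¬x6 is true.
  16. (x2 ∨ ¬x3 ∨ x6) — ¬x3 is true.
  17. (x2 ∨ ¬x4 ∨ ¬x1) — ¬x4 is true.
  18. (¬x7 ∨ x6 ∨ ¬x1) — ¬x1 is true.
  19. (¬x2 ∨ ¬x4) — ¬x4 is true.
  20. (¬x4 ∨ x7) — ¬x4 is true.
  21. (x5 ∨ ¬x7 ∨ ¬x1) — ¬x1 is true.
  22. (¬x4 ∨ x1) — ¬x4 is true.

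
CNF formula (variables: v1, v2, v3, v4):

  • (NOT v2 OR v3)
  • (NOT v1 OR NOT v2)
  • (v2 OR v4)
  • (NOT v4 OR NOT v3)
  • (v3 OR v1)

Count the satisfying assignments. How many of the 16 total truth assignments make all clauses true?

2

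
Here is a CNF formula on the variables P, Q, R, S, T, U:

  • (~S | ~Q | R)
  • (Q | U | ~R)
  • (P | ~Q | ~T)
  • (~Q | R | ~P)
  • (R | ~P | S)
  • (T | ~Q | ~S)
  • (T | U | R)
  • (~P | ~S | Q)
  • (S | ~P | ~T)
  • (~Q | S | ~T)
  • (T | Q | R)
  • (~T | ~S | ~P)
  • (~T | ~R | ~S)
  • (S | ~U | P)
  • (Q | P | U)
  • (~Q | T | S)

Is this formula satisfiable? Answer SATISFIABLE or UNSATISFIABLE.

Branch on P: take P = False.
Branch on Q: take Q = False.
  then U is forced to True.
  then S is forced to True.
Try R = True.
  then T is forced to False.
Every clause has at least one true literal under this assignment.
So P = F, Q = F, R = T, S = T, T = F, U = T is a satisfying assignment.

SATISFIABLE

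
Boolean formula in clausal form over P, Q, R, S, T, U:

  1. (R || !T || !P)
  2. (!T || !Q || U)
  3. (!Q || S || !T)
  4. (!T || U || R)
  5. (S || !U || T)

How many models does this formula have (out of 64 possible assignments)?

Case analysis on T and U:
  T=1, U=1: 9 of the 16 assignments to (P,Q,R,S) work.
  T=1, U=0: remaining (P,Q,R,S) ∈ {(0,0,1,0); (0,0,1,1); (1,0,1,0); (1,0,1,1)} — 4.
  T=0, U=1: forces S=1; P, Q, R free → 2^3 = 8.
  T=0, U=0: P, Q, R, S free → 2^4 = 16.
Total: 9 + 4 + 8 + 16 = 37.

37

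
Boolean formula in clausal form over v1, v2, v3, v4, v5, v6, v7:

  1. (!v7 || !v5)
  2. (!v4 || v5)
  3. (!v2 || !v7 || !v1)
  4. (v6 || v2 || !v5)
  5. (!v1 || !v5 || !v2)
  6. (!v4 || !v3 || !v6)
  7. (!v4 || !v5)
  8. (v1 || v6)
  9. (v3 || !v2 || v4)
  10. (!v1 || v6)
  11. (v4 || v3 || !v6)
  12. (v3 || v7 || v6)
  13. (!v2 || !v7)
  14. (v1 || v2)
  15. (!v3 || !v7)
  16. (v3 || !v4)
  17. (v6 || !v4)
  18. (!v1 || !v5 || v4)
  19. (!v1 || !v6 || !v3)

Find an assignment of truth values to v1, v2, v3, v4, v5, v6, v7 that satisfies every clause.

Set v1 = False and propagate.
  then v6 is forced to True.
  then v2 is forced to True.
  then v7 is forced to False.
Set v3 = True and propagate.
  then v4 is forced to False.
v5 is now unconstrained; take v5 = False.

v1 = False, v2 = True, v3 = True, v4 = False, v5 = False, v6 = True, v7 = False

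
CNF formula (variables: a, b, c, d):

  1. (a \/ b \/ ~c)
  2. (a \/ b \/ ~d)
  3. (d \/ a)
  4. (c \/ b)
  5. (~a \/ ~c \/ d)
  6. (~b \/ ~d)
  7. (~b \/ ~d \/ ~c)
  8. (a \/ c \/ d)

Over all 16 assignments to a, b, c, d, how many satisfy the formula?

The models are:
  a=1 b=0 c=1 d=1
  a=1 b=1 c=0 d=0
That's 2 in total.

2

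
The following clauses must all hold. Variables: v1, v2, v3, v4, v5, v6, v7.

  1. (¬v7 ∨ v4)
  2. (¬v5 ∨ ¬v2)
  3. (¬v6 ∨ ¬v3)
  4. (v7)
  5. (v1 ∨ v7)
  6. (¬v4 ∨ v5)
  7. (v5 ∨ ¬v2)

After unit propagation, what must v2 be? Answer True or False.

False

Unit clause (v7) sets v7 = True.
In (v4 ∨ ¬v7), ¬v7 is now false; v4 must hold, so v4 = True.
(¬v4 ∨ v5) with v4 = True leaves only v5, so v5 = True.
(¬v2 ∨ ¬v5): since v5 = True, the clause reduces to (¬v2). v2 = False.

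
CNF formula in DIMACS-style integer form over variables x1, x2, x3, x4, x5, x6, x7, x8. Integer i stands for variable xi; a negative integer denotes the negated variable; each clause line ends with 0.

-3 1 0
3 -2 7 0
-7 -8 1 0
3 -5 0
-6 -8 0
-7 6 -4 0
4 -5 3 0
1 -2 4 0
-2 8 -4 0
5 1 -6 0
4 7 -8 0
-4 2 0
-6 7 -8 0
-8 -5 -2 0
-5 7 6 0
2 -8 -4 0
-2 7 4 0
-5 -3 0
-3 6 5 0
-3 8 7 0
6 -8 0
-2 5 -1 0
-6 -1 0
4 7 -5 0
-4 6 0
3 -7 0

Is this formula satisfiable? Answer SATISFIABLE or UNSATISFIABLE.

SATISFIABLE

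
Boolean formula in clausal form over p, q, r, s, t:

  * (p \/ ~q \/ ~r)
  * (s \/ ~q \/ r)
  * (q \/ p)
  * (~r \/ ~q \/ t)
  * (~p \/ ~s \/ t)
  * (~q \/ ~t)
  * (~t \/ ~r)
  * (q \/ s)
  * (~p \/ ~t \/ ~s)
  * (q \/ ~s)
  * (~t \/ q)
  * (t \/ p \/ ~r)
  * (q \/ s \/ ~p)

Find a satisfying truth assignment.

p=0, q=1, r=0, s=1, t=0

Check each clause:
  1. (~q \/ ~r \/ p) — ~r is true.
  2. (s \/ ~q \/ r) — s is true.
  3. (p \/ q) — q is true.
  4. (~r \/ t \/ ~q) — ~r is true.
  5. (~s \/ ~p \/ t) — ~p is true.
  6. (~q \/ ~t) — ~t is true.
  7. (~t \/ ~r) — ~t is true.
  8. (s \/ q) — q is true.
  9. (~s \/ ~p \/ ~t) — ~t is true.
  10. (q \/ ~s) — q is true.
  11. (~t \/ q) — q is true.
  12. (t \/ ~r \/ p) — ~r is true.
  13. (q \/ s \/ ~p) — q is true.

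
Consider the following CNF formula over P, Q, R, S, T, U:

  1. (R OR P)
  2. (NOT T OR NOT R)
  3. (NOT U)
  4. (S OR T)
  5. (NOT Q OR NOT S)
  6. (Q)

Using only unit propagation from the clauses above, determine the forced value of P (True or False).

Unit clause (NOT U) sets U = False.
(Q) stands alone — Q = True.
(NOT Q OR NOT S): since Q = True, the clause reduces to (NOT S). S = False.
(T OR S): since S = False, the clause reduces to (T). T = True.
(NOT R OR NOT T) with T = True leaves only NOT R, so R = False.
(R OR P): since R = False, the clause reduces to (P). P = True.

True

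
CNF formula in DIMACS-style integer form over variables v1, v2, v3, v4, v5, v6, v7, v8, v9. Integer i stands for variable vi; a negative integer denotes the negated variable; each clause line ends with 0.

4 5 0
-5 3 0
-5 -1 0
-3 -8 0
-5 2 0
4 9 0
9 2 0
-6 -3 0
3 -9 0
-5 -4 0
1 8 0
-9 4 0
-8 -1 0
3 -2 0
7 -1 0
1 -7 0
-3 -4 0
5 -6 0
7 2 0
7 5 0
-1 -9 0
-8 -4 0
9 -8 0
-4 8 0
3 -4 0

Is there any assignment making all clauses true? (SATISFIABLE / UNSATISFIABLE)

UNSATISFIABLE

v4 = True:
  propagation gives v5=False, v3=False; an empty clause results — contradiction.
v4 = False:
  propagation gives v5=True, v3=True, v1=False, v8=False; an empty clause results — contradiction.
Every branch closes, so no satisfying assignment exists.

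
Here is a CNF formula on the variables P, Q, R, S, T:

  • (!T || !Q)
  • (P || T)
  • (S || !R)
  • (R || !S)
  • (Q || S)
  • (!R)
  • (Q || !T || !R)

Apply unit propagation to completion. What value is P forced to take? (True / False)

True

Unit clause (!R) sets R = False.
In (R || !S), R is now false; !S must hold, so S = False.
(S || Q) with S = False leaves only Q, so Q = True.
In (!Q || !T), !Q is now false; !T must hold, so T = False.
(P || T) with T = False leaves only P, so P = True.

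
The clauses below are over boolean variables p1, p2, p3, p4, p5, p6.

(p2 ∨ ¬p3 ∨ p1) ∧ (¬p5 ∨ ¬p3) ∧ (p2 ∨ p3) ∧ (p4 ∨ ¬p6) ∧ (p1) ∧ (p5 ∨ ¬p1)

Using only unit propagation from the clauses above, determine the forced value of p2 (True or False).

(p1) is a unit clause: p1 = True.
From (¬p1 ∨ p5) and p1 = True: p5 = True.
From (¬p5 ∨ ¬p3) and p5 = True: p3 = False.
In (p3 ∨ p2), p3 is now false; p2 must hold, so p2 = True.

True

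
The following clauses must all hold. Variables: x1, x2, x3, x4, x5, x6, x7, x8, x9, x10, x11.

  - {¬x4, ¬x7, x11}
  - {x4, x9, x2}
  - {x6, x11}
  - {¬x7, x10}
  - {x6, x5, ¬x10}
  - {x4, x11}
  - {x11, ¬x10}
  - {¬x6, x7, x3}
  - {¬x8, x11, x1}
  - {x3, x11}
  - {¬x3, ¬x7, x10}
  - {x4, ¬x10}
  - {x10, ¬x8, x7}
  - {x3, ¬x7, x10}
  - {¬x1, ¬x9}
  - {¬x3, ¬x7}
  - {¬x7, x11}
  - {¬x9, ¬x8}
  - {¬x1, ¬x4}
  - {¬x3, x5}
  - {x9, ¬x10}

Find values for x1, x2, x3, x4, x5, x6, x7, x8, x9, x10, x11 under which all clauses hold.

x1 = False, x2 = True, x3 = True, x4 = False, x5 = True, x6 = False, x7 = False, x8 = False, x9 = False, x10 = False, x11 = True

Check each clause:
  1. {¬x4, x11, ¬x7} — ¬x7 is true.
  2. {x9, x4, x2} — x2 is true.
  3. {x6, x11} — x11 is true.
  4. {x10, ¬x7} — ¬x7 is true.
  5. {¬x10, x6, x5} — x5 is true.
  6. {x4, x11} — x11 is true.
  7. {x11, ¬x10} — x11 is true.
  8. {¬x6, x7, x3} — ¬x6 is true.
  9. {x11, ¬x8, x1} — ¬x8 is true.
  10. {x11, x3} — x11 is true.
  11. {¬x7, x10, ¬x3} — ¬x7 is true.
  12. {x4, ¬x10} — ¬x10 is true.
  13. {x7, x10, ¬x8} — ¬x8 is true.
  14. {x10, x3, ¬x7} — ¬x7 is true.
  15. {¬x1, ¬x9} — ¬x1 is true.
  16. {¬x7, ¬x3} — ¬x7 is true.
  17. {¬x7, x11} — ¬x7 is true.
  18. {¬x9, ¬x8} — ¬x8 is true.
  19. {¬x4, ¬x1} — ¬x4 is true.
  20. {¬x3, x5} — x5 is true.
  21. {¬x10, x9} — ¬x10 is true.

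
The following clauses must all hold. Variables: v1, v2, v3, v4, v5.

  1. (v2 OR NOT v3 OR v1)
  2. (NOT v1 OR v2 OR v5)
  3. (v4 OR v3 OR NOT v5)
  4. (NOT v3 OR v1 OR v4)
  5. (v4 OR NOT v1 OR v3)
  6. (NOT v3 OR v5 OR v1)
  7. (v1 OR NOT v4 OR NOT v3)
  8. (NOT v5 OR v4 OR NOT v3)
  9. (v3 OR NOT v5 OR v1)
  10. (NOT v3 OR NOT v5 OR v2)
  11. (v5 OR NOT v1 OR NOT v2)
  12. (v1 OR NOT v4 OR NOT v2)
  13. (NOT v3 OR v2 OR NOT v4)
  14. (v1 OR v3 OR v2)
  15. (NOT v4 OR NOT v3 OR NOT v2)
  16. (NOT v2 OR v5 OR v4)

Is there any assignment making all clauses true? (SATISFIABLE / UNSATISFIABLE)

SATISFIABLE

Branch on v1: take v1 = True.
Try v2 = False.
  then v5 is forced to True.
  then v3 is forced to False.
  then v4 is forced to True.
So v1 = T, v2 = F, v3 = F, v4 = T, v5 = T is a satisfying assignment.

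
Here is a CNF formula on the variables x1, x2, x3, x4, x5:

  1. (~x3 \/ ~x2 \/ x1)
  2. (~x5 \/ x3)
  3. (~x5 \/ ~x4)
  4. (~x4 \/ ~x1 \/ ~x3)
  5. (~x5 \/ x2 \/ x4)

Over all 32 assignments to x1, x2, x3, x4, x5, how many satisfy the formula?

13

Case analysis on x3 and x4:
  x3=T, x4=T: remaining (x1,x2,x5) ∈ {(F,F,F)} — 1.
  x3=T, x4=F: remaining (x1,x2,x5) ∈ {(F,F,F); (T,F,F); (T,T,F); (T,T,T)} — 4.
  x3=F, x4=T: remaining (x1,x2,x5) ∈ {(F,F,F); (F,T,F); (T,F,F); (T,T,F)} — 4.
  x3=F, x4=F: remaining (x1,x2,x5) ∈ {(F,F,F); (F,T,F); (T,F,F); (T,T,F)} — 4.
Total: 1 + 4 + 4 + 4 = 13.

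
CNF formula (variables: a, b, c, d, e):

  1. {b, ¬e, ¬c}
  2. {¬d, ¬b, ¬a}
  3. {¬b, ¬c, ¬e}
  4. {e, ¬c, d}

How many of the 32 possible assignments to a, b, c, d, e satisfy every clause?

17

Split on b, then c.
  b=T, c=T: remaining (a,d,e) ∈ {(F,T,F)} — 1.
  b=T, c=F: e free; 3 ways for (a,d) × 2^1 = 6.
  b=F, c=T: remaining (a,d,e) ∈ {(F,T,F); (T,T,F)} — 2.
  b=F, c=F: a, d, e free → 2^3 = 8.
Total: 1 + 6 + 2 + 8 = 17.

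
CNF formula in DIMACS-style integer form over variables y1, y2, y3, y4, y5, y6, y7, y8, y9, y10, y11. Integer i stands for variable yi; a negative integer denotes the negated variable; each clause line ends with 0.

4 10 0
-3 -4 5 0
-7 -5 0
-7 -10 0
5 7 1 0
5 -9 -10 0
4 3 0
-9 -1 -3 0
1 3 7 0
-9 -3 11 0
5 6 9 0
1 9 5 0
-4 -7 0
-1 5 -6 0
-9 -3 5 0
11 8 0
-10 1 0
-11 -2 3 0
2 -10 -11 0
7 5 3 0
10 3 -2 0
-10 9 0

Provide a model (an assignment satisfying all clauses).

Pure literal: y8 appears only positively; assign y8 = True.
Set y1 = False and propagate.
  then y10 is forced to False.
  then y4 is forced to True.
  then y7 is forced to False.
  then y5 is forced to True.
  then y3 is forced to True.
Try y9 = False.
y2, y6, y11 are now unconstrained; take y2 = False, y6 = False, y11 = True.

y1=F, y2=F, y3=T, y4=T, y5=T, y6=F, y7=F, y8=T, y9=F, y10=F, y11=T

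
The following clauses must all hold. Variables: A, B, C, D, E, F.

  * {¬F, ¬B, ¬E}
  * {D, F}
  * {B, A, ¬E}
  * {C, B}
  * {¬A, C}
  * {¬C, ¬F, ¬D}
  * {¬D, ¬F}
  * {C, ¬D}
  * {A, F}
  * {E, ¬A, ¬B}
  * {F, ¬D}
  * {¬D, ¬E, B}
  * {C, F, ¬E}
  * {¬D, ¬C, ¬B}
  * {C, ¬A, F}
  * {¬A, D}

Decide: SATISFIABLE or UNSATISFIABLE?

SATISFIABLE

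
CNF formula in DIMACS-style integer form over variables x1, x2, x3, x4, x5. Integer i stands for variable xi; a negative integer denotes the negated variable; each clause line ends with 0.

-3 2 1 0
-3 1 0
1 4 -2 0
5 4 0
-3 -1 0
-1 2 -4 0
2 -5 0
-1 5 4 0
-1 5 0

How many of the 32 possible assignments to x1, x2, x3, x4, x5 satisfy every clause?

5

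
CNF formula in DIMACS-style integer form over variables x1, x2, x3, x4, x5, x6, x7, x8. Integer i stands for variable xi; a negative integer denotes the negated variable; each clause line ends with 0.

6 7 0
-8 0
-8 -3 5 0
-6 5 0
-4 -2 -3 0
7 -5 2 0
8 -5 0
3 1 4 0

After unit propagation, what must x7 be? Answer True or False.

True

(NOT x8) is a unit clause: x8 = False.
In (x8 OR NOT x5), x8 is now false; NOT x5 must hold, so x5 = False.
From (NOT x6 OR x5) and x5 = False: x6 = False.
(x6 OR x7): since x6 = False, the clause reduces to (x7). x7 = True.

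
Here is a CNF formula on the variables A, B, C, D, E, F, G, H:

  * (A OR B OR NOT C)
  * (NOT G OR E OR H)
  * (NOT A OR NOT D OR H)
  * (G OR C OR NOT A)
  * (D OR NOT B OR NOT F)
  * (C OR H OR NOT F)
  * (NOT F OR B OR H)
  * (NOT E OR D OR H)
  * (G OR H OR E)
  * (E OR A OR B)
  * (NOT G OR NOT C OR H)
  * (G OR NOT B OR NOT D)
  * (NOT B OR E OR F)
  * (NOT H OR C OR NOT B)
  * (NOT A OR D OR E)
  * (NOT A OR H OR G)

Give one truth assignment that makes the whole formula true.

A = 1  B = 0  C = 1  D = 0  E = 1  F = 0  G = 0  H = 1

Set A = True and propagate.
Try B = False.
Branch on C: take C = True.
For the remaining variables, D = False, E = True, F = False, G = False, H = True works.
Every clause has at least one true literal under this assignment.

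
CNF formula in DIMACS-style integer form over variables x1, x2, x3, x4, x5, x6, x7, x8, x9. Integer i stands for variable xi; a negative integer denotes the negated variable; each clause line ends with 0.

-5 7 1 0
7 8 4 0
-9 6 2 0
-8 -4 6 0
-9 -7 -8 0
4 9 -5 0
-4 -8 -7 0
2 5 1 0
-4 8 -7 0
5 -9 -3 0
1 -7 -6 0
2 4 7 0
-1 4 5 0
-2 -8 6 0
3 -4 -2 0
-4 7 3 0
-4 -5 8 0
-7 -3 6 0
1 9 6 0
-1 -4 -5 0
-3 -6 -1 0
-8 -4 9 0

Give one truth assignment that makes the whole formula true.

x1=0, x2=1, x3=0, x4=0, x5=0, x6=0, x7=1, x8=0, x9=1

Try x1 = False.
Branch on x2: take x2 = True.
The remaining clauses are satisfied by x3 = False, x4 = False, x5 = False, x6 = False, x7 = True, x8 = False, x9 = True.
Every clause has at least one true literal under this assignment.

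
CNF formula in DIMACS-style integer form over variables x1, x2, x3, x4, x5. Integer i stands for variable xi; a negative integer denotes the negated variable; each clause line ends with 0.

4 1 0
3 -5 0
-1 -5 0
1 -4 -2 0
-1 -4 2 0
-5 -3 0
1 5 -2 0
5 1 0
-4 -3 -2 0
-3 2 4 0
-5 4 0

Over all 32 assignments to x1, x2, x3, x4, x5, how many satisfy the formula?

The models are:
  x1=T x2=F x3=F x4=F x5=F
  x1=T x2=T x3=F x4=F x5=F
  x1=T x2=T x3=F x4=T x5=F
  x1=T x2=T x3=T x4=F x5=F
Count: 4.

4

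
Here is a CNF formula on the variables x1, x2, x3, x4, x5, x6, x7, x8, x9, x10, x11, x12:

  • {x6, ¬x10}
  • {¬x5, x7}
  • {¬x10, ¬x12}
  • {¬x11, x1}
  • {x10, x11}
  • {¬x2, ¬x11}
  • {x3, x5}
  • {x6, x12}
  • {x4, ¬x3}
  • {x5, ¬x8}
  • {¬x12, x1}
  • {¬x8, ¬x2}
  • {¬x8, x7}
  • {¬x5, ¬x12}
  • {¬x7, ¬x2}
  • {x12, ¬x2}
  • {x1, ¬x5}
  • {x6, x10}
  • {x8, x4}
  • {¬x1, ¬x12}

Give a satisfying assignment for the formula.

x1 = True, x2 = False, x3 = True, x4 = True, x5 = False, x6 = True, x7 = False, x8 = False, x9 = False, x10 = True, x11 = False, x12 = False

x2 occurs only negated in the remaining clauses — set x2 = False.
Pure literal: x4 appears only positively; assign x4 = True.
Set x1 = True and propagate.
  then x12 is forced to False.
  then x6 is forced to True.
The remaining clauses are satisfied by x3 = True, x5 = False, x7 = False, x8 = False, x9 = False, x10 = True, x11 = False.
Every clause has at least one true literal under this assignment.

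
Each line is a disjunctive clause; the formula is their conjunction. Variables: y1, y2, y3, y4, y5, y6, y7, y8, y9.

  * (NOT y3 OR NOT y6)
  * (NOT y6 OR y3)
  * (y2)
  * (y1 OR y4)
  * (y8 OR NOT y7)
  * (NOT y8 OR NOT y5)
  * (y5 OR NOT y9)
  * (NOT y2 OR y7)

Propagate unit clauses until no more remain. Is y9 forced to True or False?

False

(y2) stands alone — y2 = True.
(y7 OR NOT y2): since y2 = True, the clause reduces to (y7). y7 = True.
In (NOT y7 OR y8), NOT y7 is now false; y8 must hold, so y8 = True.
(NOT y8 OR NOT y5) with y8 = True leaves only NOT y5, so y5 = False.
In (NOT y9 OR y5), y5 is now false; NOT y9 must hold, so y9 = False.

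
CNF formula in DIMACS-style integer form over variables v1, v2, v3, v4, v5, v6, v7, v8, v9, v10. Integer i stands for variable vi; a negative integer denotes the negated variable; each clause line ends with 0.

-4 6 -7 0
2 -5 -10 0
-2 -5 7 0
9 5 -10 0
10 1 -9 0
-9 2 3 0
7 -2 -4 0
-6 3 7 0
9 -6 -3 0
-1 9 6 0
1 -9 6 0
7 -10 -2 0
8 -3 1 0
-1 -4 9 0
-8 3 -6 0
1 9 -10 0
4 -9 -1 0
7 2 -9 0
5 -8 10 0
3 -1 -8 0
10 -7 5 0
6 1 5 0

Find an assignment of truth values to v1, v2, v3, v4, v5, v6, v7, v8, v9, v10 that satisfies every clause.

v1=False  v2=True  v3=False  v4=True  v5=True  v6=True  v7=True  v8=False  v9=True  v10=True

Check each clause:
  1. {¬v7, ¬v4, v6} — v6 is true.
  2. {¬v5, v2, ¬v10} — v2 is true.
  3. {¬v2, ¬v5, v7} — v7 is true.
  4. {v9, ¬v10, v5} — v9 is true.
  5. {¬v9, v10, v1} — v10 is true.
  6. {¬v9, v2, v3} — v2 is true.
  7. {¬v2, ¬v4, v7} — v7 is true.
  8. {¬v6, v7, v3} — v7 is true.
  9. {¬v3, ¬v6, v9} — v9 is true.
  10. {v9, ¬v1, v6} — v9 is true.
  11. {¬v9, v6, v1} — v6 is true.
  12. {¬v2, ¬v10, v7} — v7 is true.
  13. {v8, v1, ¬v3} — ¬v3 is true.
  14. {¬v1, ¬v4, v9} — v9 is true.
  15. {¬v8, ¬v6, v3} — ¬v8 is true.
  16. {v9, v1, ¬v10} — v9 is true.
  17. {¬v9, ¬v1, v4} — v4 is true.
  18. {v7, v2, ¬v9} — v2 is true.
  19. {¬v8, v10, v5} — ¬v8 is true.
  20. {¬v1, ¬v8, v3} — ¬v8 is true.
  21. {v5, ¬v7, v10} — v10 is true.
  22. {v6, v1, v5} — v5 is true.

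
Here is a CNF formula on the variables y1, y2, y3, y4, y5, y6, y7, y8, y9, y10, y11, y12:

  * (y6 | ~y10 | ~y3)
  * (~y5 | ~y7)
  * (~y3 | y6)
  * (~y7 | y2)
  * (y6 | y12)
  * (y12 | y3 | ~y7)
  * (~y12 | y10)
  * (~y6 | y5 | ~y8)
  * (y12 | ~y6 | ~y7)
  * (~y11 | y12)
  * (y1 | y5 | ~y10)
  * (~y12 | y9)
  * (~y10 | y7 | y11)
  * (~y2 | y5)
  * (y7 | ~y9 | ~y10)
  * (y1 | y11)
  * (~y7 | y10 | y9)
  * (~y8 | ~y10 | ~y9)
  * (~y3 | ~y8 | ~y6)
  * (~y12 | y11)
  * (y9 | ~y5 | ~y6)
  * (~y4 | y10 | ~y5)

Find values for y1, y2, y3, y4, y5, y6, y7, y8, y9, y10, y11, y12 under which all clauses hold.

y1 = 1, y2 = 0, y3 = 0, y4 = 1, y5 = 0, y6 = 1, y7 = 0, y8 = 0, y9 = 0, y10 = 0, y11 = 0, y12 = 0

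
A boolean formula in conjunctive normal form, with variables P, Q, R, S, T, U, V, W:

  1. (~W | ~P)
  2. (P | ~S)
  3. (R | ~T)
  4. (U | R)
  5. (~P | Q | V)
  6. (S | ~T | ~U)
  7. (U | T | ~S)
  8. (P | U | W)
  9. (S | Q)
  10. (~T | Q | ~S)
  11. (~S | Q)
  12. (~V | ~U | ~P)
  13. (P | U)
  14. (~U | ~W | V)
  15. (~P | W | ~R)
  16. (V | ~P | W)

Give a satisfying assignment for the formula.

P=F, Q=T, R=T, S=F, T=F, U=T, V=F, W=F

Check each clause:
  1. (~W | ~P) — ~W is true.
  2. (~S | P) — ~S is true.
  3. (~T | R) — R is true.
  4. (U | R) — R is true.
  5. (V | Q | ~P) — Q is true.
  6. (S | ~T | ~U) — ~T is true.
  7. (~S | U | T) — ~S is true.
  8. (W | P | U) — U is true.
  9. (Q | S) — Q is true.
  10. (~T | Q | ~S) — Q is true.
  11. (~S | Q) — Q is true.
  12. (~P | ~V | ~U) — ~V is true.
  13. (P | U) — U is true.
  14. (~W | ~U | V) — ~W is true.
  15. (~P | ~R | W) — ~P is true.
  16. (V | W | ~P) — ~P is true.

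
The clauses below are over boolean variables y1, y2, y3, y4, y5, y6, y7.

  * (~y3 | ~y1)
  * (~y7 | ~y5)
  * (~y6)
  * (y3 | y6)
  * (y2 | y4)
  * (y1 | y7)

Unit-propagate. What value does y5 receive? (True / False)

False

(~y6) stands alone — y6 = False.
(y6 | y3): since y6 = False, the clause reduces to (y3). y3 = True.
(~y3 | ~y1): since y3 = True, the clause reduces to (~y1). y1 = False.
(y1 | y7) with y1 = False leaves only y7, so y7 = True.
From (~y5 | ~y7) and y7 = True: y5 = False.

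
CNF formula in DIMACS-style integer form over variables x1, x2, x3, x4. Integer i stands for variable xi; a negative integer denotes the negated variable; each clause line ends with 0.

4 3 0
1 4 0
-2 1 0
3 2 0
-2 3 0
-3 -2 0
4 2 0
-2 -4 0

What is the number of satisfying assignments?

The models are:
  x1=F x2=F x3=T x4=T
  x1=T x2=F x3=T x4=T
That's 2 in total.

2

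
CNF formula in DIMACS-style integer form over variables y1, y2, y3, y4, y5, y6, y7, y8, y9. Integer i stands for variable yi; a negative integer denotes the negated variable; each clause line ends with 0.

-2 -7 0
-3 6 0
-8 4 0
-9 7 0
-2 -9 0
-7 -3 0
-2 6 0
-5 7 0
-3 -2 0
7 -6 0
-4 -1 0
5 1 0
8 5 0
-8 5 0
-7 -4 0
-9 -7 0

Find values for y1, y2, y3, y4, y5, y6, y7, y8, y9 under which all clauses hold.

y2 occurs only negated in the remaining clauses — set y2 = False.
y3 occurs only negated in the remaining clauses — set y3 = False.
Branch on y1: take y1 = False.
  then y5 is forced to True.
  then y7 is forced to True.
  then y4 is forced to False.
  then y8 is forced to False.
  then y9 is forced to False.
y6 is now unconstrained; take y6 = True.
Check each clause:
  1. {¬y7, ¬y2} — ¬y2 is true.
  2. {¬y3, y6} — ¬y3 is true.
  3. {y4, ¬y8} — ¬y8 is true.
  4. {y7, ¬y9} — y7 is true.
  5. {¬y9, ¬y2} — ¬y2 is true.
  6. {¬y7, ¬y3} — ¬y3 is true.
  7. {y6, ¬y2} — y6 is true.
  8. {¬y5, y7} — y7 is true.
  9. {¬y2, ¬y3} — ¬y3 is true.
  10. {y7, ¬y6} — y7 is true.
  11. {¬y4, ¬y1} — ¬y4 is true.
  12. {y5, y1} — y5 is true.
  13. {y8, y5} — y5 is true.
  14. {y5, ¬y8} — ¬y8 is true.
  15. {¬y7, ¬y4} — ¬y4 is true.
  16. {¬y7, ¬y9} — ¬y9 is true.

y1=F, y2=F, y3=F, y4=F, y5=T, y6=T, y7=T, y8=F, y9=F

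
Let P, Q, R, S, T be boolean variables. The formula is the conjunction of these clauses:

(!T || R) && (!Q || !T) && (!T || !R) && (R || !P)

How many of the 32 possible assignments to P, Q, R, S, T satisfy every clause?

12

Case analysis on R and T:
  R=1, T=1: a clause becomes empty — 0.
  R=1, T=0: P, Q, S free → 2^3 = 8.
  R=0, T=1: a clause becomes empty — 0.
  R=0, T=0: remaining (P,Q,S) ∈ {(0,0,0); (0,0,1); (0,1,0); (0,1,1)} — 4.
Total: 0 + 8 + 0 + 4 = 12.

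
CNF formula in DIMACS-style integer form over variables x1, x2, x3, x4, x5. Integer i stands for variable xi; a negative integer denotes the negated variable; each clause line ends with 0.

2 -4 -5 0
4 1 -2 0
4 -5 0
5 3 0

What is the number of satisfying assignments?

Split on x4, then x5.
  x4=T, x5=T: remaining (x1,x2,x3) ∈ {(F,T,F); (F,T,T); (T,T,F); (T,T,T)} — 4.
  x4=T, x5=F: remaining (x1,x2,x3) ∈ {(F,F,T); (F,T,T); (T,F,T); (T,T,T)} — 4.
  x4=F, x5=T: a clause becomes empty — 0.
  x4=F, x5=F: remaining (x1,x2,x3) ∈ {(F,F,T); (T,F,T); (T,T,T)} — 3.
Total: 4 + 4 + 0 + 3 = 11.

11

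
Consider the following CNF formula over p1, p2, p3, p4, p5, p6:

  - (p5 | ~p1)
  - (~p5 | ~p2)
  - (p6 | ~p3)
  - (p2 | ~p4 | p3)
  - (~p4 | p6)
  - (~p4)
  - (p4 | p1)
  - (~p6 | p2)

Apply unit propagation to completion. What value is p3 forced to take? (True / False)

False

(~p4) stands alone — p4 = False.
From (p4 | p1) and p4 = False: p1 = True.
(p5 | ~p1) with p1 = True leaves only p5, so p5 = True.
(~p2 | ~p5): since p5 = True, the clause reduces to (~p2). p2 = False.
(~p6 | p2) with p2 = False leaves only ~p6, so p6 = False.
(p6 | ~p3) with p6 = False leaves only ~p3, so p3 = False.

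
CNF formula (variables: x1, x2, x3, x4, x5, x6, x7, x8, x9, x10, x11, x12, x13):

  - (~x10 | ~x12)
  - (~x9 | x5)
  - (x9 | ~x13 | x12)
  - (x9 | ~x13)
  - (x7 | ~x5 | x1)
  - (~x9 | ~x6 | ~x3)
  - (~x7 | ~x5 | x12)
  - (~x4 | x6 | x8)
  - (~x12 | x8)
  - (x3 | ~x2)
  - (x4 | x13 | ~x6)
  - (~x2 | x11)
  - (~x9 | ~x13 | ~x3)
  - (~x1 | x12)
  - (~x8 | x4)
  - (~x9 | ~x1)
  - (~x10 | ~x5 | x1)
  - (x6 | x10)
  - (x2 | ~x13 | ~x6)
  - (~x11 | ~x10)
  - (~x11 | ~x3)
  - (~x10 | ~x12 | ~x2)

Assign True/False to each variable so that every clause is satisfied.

x1=F, x2=F, x3=F, x4=T, x5=F, x6=T, x7=F, x8=T, x9=F, x10=F, x11=T, x12=F, x13=F

Try x1 = False.
Set x2 = False and propagate.
Try x3 = False.
The remaining clauses are satisfied by x4 = True, x5 = False, x6 = True, x7 = False, x8 = True, x9 = False, x10 = False, x11 = True, x12 = False, x13 = False.
Every clause has at least one true literal under this assignment.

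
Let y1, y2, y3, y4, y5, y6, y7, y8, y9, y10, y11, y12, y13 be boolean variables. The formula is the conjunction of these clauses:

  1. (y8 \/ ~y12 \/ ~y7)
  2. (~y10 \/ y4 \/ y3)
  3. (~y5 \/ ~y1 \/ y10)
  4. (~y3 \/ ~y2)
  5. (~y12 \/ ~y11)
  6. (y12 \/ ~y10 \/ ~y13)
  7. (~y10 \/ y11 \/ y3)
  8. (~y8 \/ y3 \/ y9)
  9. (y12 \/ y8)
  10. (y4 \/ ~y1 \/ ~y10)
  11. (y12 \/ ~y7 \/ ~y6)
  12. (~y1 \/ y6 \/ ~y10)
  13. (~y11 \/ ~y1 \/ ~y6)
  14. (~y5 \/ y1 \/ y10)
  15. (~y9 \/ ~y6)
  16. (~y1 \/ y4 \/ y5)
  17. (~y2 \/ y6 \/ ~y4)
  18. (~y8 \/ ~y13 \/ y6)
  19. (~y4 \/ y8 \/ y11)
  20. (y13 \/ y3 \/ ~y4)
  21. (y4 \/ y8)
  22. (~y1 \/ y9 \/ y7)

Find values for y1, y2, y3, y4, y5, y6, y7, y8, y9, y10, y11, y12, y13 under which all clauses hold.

y2 occurs only negated in the remaining clauses — set y2 = False.
Set y1 = False and propagate.
Set y3 = True and propagate.
The remaining clauses are satisfied by y4 = False, y5 = False, y6 = True, y7 = False, y8 = True, y9 = False, y10 = False, y11 = False, y12 = False, y13 = True.

y1=False, y2=False, y3=True, y4=False, y5=False, y6=True, y7=False, y8=True, y9=False, y10=False, y11=False, y12=False, y13=True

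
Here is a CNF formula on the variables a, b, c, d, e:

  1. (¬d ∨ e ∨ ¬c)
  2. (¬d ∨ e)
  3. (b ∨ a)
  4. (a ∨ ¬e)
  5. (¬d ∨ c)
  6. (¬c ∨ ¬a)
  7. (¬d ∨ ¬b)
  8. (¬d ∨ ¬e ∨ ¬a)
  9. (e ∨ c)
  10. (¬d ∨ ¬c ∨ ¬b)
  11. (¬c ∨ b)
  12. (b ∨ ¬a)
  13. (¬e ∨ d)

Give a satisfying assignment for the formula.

a=0, b=1, c=1, d=0, e=0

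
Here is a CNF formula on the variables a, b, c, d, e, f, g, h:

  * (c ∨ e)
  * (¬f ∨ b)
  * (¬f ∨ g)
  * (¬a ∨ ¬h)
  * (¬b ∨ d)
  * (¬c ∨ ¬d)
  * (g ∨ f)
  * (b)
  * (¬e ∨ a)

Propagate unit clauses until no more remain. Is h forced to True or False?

Unit clause (b) sets b = True.
(d ∨ ¬b) with b = True leaves only d, so d = True.
(¬d ∨ ¬c) with d = True leaves only ¬c, so c = False.
In (e ∨ c), c is now false; e must hold, so e = True.
(a ∨ ¬e): since e = True, the clause reduces to (a). a = True.
(¬a ∨ ¬h) with a = True leaves only ¬h, so h = False.

False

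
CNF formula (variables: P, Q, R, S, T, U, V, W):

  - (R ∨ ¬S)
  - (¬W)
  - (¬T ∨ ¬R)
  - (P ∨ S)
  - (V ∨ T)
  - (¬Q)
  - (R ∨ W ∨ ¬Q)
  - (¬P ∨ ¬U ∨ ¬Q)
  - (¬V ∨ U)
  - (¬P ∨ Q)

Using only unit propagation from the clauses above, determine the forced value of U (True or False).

(¬W) is a unit clause: W = False.
(¬Q) stands alone — Q = False.
In (Q ∨ ¬P), Q is now false; ¬P must hold, so P = False.
(S ∨ P): since P = False, the clause reduces to (S). S = True.
(¬S ∨ R) with S = True leaves only R, so R = True.
(¬R ∨ ¬T) with R = True leaves only ¬T, so T = False.
From (T ∨ V) and T = False: V = True.
(¬V ∨ U) with V = True leaves only U, so U = True.

True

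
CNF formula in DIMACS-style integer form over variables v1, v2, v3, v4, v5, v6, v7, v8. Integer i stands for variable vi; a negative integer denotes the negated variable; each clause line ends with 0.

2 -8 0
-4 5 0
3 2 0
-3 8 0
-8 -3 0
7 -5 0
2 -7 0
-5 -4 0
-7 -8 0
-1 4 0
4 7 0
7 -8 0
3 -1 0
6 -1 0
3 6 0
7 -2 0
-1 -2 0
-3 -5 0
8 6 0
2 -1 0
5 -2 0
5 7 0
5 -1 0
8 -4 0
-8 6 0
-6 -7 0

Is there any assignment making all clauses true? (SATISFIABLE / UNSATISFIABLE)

v7 = True:
  propagation gives v2=True, v8=False, v3=False, v1=False; an empty clause results — contradiction.
v7 = False:
  propagation gives v5=False; an empty clause results — contradiction.
Every branch closes, so no satisfying assignment exists.

UNSATISFIABLE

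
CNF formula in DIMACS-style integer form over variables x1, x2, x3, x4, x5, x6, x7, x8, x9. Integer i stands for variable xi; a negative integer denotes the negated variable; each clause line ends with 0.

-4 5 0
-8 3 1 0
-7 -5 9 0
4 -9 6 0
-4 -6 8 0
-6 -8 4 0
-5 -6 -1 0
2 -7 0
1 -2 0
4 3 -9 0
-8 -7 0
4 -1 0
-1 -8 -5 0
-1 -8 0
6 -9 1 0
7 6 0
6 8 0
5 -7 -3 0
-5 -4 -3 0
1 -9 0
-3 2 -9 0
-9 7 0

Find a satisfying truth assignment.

Try x1 = False.
  then x2 is forced to False.
  then x7 is forced to False.
  then x6 is forced to True.
  then x9 is forced to False.
Try x3 = False.
  then x8 is forced to False.
  then x4 is forced to False.
x5 is now unconstrained; take x5 = True.
Every clause has at least one true literal under this assignment.
Check each clause:
  1. (x5 \/ ~x4) — ~x4 is true.
  2. (x1 \/ x3 \/ ~x8) — ~x8 is true.
  3. (x9 \/ ~x5 \/ ~x7) — ~x7 is true.
  4. (x4 \/ ~x9 \/ x6) — x6 is true.
  5. (~x6 \/ x8 \/ ~x4) — ~x4 is true.
  6. (~x6 \/ ~x8 \/ x4) — ~x8 is true.
  7. (~x1 \/ ~x5 \/ ~x6) — ~x1 is true.
  8. (x2 \/ ~x7) — ~x7 is true.
  9. (~x2 \/ x1) — ~x2 is true.
  10. (x3 \/ x4 \/ ~x9) — ~x9 is true.
  11. (~x8 \/ ~x7) — ~x8 is true.
  12. (~x1 \/ x4) — ~x1 is true.
  13. (~x5 \/ ~x8 \/ ~x1) — ~x8 is true.
  14. (~x1 \/ ~x8) — ~x8 is true.
  15. (x6 \/ x1 \/ ~x9) — x6 is true.
  16. (x6 \/ x7) — x6 is true.
  17. (x6 \/ x8) — x6 is true.
  18. (~x7 \/ ~x3 \/ x5) — ~x3 is true.
  19. (~x4 \/ ~x3 \/ ~x5) — ~x4 is true.
  20. (x1 \/ ~x9) — ~x9 is true.
  21. (~x9 \/ ~x3 \/ x2) — ~x3 is true.
  22. (~x9 \/ x7) — ~x9 is true.

x1 = False, x2 = False, x3 = False, x4 = False, x5 = True, x6 = True, x7 = False, x8 = False, x9 = False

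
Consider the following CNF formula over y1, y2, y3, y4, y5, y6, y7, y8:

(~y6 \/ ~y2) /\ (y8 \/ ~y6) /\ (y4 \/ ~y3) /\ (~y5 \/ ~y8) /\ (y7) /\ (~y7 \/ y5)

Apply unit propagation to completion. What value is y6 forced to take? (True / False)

(y7) is a unit clause: y7 = True.
From (y5 \/ ~y7) and y7 = True: y5 = True.
From (~y8 \/ ~y5) and y5 = True: y8 = False.
In (y8 \/ ~y6), y8 is now false; ~y6 must hold, so y6 = False.

False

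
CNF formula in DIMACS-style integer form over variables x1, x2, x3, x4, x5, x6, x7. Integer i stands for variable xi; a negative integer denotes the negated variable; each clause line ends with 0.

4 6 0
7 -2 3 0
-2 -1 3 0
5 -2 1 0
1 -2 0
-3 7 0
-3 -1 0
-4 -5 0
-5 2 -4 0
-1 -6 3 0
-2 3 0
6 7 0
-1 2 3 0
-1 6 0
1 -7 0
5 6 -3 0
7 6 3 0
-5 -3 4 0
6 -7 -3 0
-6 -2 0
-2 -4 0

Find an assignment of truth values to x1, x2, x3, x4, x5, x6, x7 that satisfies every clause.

Try x1 = False.
  then x2 is forced to False.
  then x7 is forced to False.
  then x3 is forced to False.
  then x6 is forced to True.
Branch on x4: take x4 = False.
x5 is now unconstrained; take x5 = True.
Check each clause:
  1. (x6 ∨ x4) — x6 is true.
  2. (¬x2 ∨ x7 ∨ x3) — ¬x2 is true.
  3. (¬x1 ∨ x3 ∨ ¬x2) — ¬x1 is true.
  4. (x5 ∨ x1 ∨ ¬x2) — x5 is true.
  5. (x1 ∨ ¬x2) — ¬x2 is true.
  6. (¬x3 ∨ x7) — ¬x3 is true.
  7. (¬x1 ∨ ¬x3) — ¬x3 is true.
  8. (¬x5 ∨ ¬x4) — ¬x4 is true.
  9. (¬x4 ∨ ¬x5 ∨ x2) — ¬x4 is true.
  10. (x3 ∨ ¬x6 ∨ ¬x1) — ¬x1 is true.
  11. (¬x2 ∨ x3) — ¬x2 is true.
  12. (x6 ∨ x7) — x6 is true.
  13. (x3 ∨ ¬x1 ∨ x2) — ¬x1 is true.
  14. (¬x1 ∨ x6) — x6 is true.
  15. (x1 ∨ ¬x7) — ¬x7 is true.
  16. (x5 ∨ ¬x3 ∨ x6) — x5 is true.
  17. (x7 ∨ x6 ∨ x3) — x6 is true.
  18. (¬x5 ∨ ¬x3 ∨ x4) — ¬x3 is true.
  19. (¬x3 ∨ x6 ∨ ¬x7) — ¬x7 is true.
  20. (¬x6 ∨ ¬x2) — ¬x2 is true.
  21. (¬x2 ∨ ¬x4) — ¬x4 is true.

x1=False, x2=False, x3=False, x4=False, x5=True, x6=True, x7=False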